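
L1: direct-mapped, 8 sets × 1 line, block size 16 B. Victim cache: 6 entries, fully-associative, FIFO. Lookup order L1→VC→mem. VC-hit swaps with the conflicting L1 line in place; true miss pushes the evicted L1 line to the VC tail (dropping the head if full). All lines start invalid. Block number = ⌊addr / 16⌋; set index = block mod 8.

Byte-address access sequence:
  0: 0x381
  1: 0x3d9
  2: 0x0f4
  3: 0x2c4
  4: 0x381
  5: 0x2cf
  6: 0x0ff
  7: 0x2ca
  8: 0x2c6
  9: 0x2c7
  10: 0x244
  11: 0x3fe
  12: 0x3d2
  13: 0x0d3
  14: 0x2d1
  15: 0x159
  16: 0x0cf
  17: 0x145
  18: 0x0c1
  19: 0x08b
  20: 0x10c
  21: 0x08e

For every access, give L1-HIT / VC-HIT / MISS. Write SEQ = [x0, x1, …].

SEQ = [MISS, MISS, MISS, MISS, L1-HIT, L1-HIT, L1-HIT, L1-HIT, L1-HIT, L1-HIT, MISS, MISS, L1-HIT, MISS, MISS, MISS, MISS, MISS, VC-HIT, MISS, MISS, VC-HIT]

  [0] addr=0x381 blk=56 s=0: MISS | VC []
  [1] addr=0x3d9 blk=61 s=5: MISS | VC []
  [2] addr=0xf4 blk=15 s=7: MISS | VC []
  [3] addr=0x2c4 blk=44 s=4: MISS | VC []
  [4] addr=0x381 blk=56 s=0: L1-HIT | VC []
  [5] addr=0x2cf blk=44 s=4: L1-HIT | VC []
  [6] addr=0xff blk=15 s=7: L1-HIT | VC []
  [7] addr=0x2ca blk=44 s=4: L1-HIT | VC []
  [8] addr=0x2c6 blk=44 s=4: L1-HIT | VC []
  [9] addr=0x2c7 blk=44 s=4: L1-HIT | VC []
  [10] addr=0x244 blk=36 s=4: MISS | VC [44]
  [11] addr=0x3fe blk=63 s=7: MISS | VC [44, 15]
  [12] addr=0x3d2 blk=61 s=5: L1-HIT | VC [44, 15]
  [13] addr=0xd3 blk=13 s=5: MISS | VC [44, 15, 61]
  [14] addr=0x2d1 blk=45 s=5: MISS | VC [44, 15, 61, 13]
  [15] addr=0x159 blk=21 s=5: MISS | VC [44, 15, 61, 13, 45]
  [16] addr=0xcf blk=12 s=4: MISS | VC [44, 15, 61, 13, 45, 36]
  [17] addr=0x145 blk=20 s=4: MISS | VC [15, 61, 13, 45, 36, 12]
  [18] addr=0xc1 blk=12 s=4: VC-HIT | VC [15, 61, 13, 45, 36, 20]
  [19] addr=0x8b blk=8 s=0: MISS | VC [61, 13, 45, 36, 20, 56]
  [20] addr=0x10c blk=16 s=0: MISS | VC [13, 45, 36, 20, 56, 8]
  [21] addr=0x8e blk=8 s=0: VC-HIT | VC [13, 45, 36, 20, 56, 16]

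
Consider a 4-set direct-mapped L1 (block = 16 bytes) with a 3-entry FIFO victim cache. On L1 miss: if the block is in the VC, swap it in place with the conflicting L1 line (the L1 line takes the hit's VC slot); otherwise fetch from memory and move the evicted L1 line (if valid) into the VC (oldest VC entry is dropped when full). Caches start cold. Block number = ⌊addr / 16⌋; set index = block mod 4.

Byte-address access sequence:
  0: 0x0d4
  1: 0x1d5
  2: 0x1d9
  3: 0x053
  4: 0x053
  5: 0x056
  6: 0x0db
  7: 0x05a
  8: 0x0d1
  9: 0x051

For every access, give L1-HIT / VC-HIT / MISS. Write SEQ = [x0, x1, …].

#0 0xd4→b13/s1 MISS; vc=[]
#1 0x1d5→b29/s1 MISS; vc=[13]
#2 0x1d9→b29/s1 L1-HIT; vc=[13]
#3 0x53→b5/s1 MISS; vc=[13,29]
#4 0x53→b5/s1 L1-HIT; vc=[13,29]
#5 0x56→b5/s1 L1-HIT; vc=[13,29]
#6 0xdb→b13/s1 VC-HIT; vc=[5,29]
#7 0x5a→b5/s1 VC-HIT; vc=[13,29]
#8 0xd1→b13/s1 VC-HIT; vc=[5,29]
#9 0x51→b5/s1 VC-HIT; vc=[13,29]

SEQ = [MISS, MISS, L1-HIT, MISS, L1-HIT, L1-HIT, VC-HIT, VC-HIT, VC-HIT, VC-HIT]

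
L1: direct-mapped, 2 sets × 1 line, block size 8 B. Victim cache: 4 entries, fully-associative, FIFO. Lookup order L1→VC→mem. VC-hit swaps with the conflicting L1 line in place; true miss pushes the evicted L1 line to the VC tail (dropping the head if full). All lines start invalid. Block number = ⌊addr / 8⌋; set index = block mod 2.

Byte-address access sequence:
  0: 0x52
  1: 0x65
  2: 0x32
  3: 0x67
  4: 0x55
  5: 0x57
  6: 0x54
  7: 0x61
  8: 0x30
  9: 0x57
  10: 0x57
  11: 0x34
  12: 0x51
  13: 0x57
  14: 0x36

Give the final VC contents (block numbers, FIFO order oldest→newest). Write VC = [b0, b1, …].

  [0] addr=0x52 blk=10 s=0: MISS | VC []
  [1] addr=0x65 blk=12 s=0: MISS | VC [10]
  [2] addr=0x32 blk=6 s=0: MISS | VC [10, 12]
  [3] addr=0x67 blk=12 s=0: VC-HIT | VC [10, 6]
  [4] addr=0x55 blk=10 s=0: VC-HIT | VC [12, 6]
  [5] addr=0x57 blk=10 s=0: L1-HIT | VC [12, 6]
  [6] addr=0x54 blk=10 s=0: L1-HIT | VC [12, 6]
  [7] addr=0x61 blk=12 s=0: VC-HIT | VC [10, 6]
  [8] addr=0x30 blk=6 s=0: VC-HIT | VC [10, 12]
  [9] addr=0x57 blk=10 s=0: VC-HIT | VC [6, 12]
  [10] addr=0x57 blk=10 s=0: L1-HIT | VC [6, 12]
  [11] addr=0x34 blk=6 s=0: VC-HIT | VC [10, 12]
  [12] addr=0x51 blk=10 s=0: VC-HIT | VC [6, 12]
  [13] addr=0x57 blk=10 s=0: L1-HIT | VC [6, 12]
  [14] addr=0x36 blk=6 s=0: VC-HIT | VC [10, 12]

VC = [10, 12]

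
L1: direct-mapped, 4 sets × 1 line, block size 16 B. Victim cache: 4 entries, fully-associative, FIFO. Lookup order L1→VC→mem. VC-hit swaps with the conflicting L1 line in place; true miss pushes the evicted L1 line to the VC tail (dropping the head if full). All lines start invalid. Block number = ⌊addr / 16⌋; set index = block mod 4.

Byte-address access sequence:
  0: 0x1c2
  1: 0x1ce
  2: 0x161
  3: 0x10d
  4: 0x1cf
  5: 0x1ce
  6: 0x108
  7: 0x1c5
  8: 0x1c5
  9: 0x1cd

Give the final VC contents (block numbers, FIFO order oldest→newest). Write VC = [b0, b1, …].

0: 0x1c2 (blk 28, set 0) → MISS  vc=[]
1: 0x1ce (blk 28, set 0) → L1-HIT  vc=[]
2: 0x161 (blk 22, set 2) → MISS  vc=[]
3: 0x10d (blk 16, set 0) → MISS  vc=[28]
4: 0x1cf (blk 28, set 0) → VC-HIT  vc=[16]
5: 0x1ce (blk 28, set 0) → L1-HIT  vc=[16]
6: 0x108 (blk 16, set 0) → VC-HIT  vc=[28]
7: 0x1c5 (blk 28, set 0) → VC-HIT  vc=[16]
8: 0x1c5 (blk 28, set 0) → L1-HIT  vc=[16]
9: 0x1cd (blk 28, set 0) → L1-HIT  vc=[16]

VC = [16]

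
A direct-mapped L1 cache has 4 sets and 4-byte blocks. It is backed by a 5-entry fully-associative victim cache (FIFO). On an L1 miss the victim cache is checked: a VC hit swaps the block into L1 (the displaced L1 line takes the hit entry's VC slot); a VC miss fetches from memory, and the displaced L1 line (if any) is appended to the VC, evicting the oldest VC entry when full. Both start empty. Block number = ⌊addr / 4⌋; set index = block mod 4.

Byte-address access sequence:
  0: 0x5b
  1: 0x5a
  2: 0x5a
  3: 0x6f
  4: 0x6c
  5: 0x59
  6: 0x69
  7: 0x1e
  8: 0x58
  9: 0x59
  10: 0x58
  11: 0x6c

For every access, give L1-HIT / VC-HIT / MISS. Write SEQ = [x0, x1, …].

  [0] addr=0x5b blk=22 s=2: MISS | VC []
  [1] addr=0x5a blk=22 s=2: L1-HIT | VC []
  [2] addr=0x5a blk=22 s=2: L1-HIT | VC []
  [3] addr=0x6f blk=27 s=3: MISS | VC []
  [4] addr=0x6c blk=27 s=3: L1-HIT | VC []
  [5] addr=0x59 blk=22 s=2: L1-HIT | VC []
  [6] addr=0x69 blk=26 s=2: MISS | VC [22]
  [7] addr=0x1e blk=7 s=3: MISS | VC [22, 27]
  [8] addr=0x58 blk=22 s=2: VC-HIT | VC [26, 27]
  [9] addr=0x59 blk=22 s=2: L1-HIT | VC [26, 27]
  [10] addr=0x58 blk=22 s=2: L1-HIT | VC [26, 27]
  [11] addr=0x6c blk=27 s=3: VC-HIT | VC [26, 7]

SEQ = [MISS, L1-HIT, L1-HIT, MISS, L1-HIT, L1-HIT, MISS, MISS, VC-HIT, L1-HIT, L1-HIT, VC-HIT]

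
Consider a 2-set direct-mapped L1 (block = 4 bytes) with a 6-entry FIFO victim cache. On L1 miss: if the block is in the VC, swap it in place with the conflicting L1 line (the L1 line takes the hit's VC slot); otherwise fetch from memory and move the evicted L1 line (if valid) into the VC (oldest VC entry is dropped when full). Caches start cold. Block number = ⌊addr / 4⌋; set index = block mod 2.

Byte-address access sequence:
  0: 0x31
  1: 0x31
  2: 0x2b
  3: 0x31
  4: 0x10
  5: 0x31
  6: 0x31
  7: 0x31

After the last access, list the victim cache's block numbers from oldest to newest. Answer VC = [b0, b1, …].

VC = [10, 4]

#0 0x31→b12/s0 MISS; vc=[]
#1 0x31→b12/s0 L1-HIT; vc=[]
#2 0x2b→b10/s0 MISS; vc=[12]
#3 0x31→b12/s0 VC-HIT; vc=[10]
#4 0x10→b4/s0 MISS; vc=[10,12]
#5 0x31→b12/s0 VC-HIT; vc=[10,4]
#6 0x31→b12/s0 L1-HIT; vc=[10,4]
#7 0x31→b12/s0 L1-HIT; vc=[10,4]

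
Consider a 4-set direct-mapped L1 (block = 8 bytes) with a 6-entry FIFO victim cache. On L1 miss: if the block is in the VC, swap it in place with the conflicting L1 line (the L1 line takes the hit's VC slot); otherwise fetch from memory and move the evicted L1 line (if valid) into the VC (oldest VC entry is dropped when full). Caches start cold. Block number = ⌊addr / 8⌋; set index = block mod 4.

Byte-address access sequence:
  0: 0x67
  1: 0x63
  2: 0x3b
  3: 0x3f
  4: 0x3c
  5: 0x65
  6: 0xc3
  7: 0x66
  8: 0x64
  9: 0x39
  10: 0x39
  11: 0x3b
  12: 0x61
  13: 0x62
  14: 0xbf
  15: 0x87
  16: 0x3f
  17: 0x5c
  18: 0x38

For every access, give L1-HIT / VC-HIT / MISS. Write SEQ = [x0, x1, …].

SEQ = [MISS, L1-HIT, MISS, L1-HIT, L1-HIT, L1-HIT, MISS, VC-HIT, L1-HIT, L1-HIT, L1-HIT, L1-HIT, L1-HIT, L1-HIT, MISS, MISS, VC-HIT, MISS, VC-HIT]

0: 0x67 (blk 12, set 0) → MISS  vc=[]
1: 0x63 (blk 12, set 0) → L1-HIT  vc=[]
2: 0x3b (blk 7, set 3) → MISS  vc=[]
3: 0x3f (blk 7, set 3) → L1-HIT  vc=[]
4: 0x3c (blk 7, set 3) → L1-HIT  vc=[]
5: 0x65 (blk 12, set 0) → L1-HIT  vc=[]
6: 0xc3 (blk 24, set 0) → MISS  vc=[12]
7: 0x66 (blk 12, set 0) → VC-HIT  vc=[24]
8: 0x64 (blk 12, set 0) → L1-HIT  vc=[24]
9: 0x39 (blk 7, set 3) → L1-HIT  vc=[24]
10: 0x39 (blk 7, set 3) → L1-HIT  vc=[24]
11: 0x3b (blk 7, set 3) → L1-HIT  vc=[24]
12: 0x61 (blk 12, set 0) → L1-HIT  vc=[24]
13: 0x62 (blk 12, set 0) → L1-HIT  vc=[24]
14: 0xbf (blk 23, set 3) → MISS  vc=[24, 7]
15: 0x87 (blk 16, set 0) → MISS  vc=[24, 7, 12]
16: 0x3f (blk 7, set 3) → VC-HIT  vc=[24, 23, 12]
17: 0x5c (blk 11, set 3) → MISS  vc=[24, 23, 12, 7]
18: 0x38 (blk 7, set 3) → VC-HIT  vc=[24, 23, 12, 11]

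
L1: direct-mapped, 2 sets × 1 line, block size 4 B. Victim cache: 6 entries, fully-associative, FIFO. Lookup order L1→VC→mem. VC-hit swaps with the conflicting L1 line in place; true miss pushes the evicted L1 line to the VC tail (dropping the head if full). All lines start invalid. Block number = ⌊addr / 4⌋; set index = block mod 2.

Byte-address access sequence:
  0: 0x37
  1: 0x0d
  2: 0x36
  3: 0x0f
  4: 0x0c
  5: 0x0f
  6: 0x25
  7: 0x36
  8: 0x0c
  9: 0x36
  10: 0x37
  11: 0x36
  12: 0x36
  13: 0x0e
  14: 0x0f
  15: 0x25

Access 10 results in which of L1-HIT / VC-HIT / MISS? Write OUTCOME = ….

0: 0x37 (blk 13, set 1) → MISS  vc=[]
1: 0xd (blk 3, set 1) → MISS  vc=[13]
2: 0x36 (blk 13, set 1) → VC-HIT  vc=[3]
3: 0xf (blk 3, set 1) → VC-HIT  vc=[13]
4: 0xc (blk 3, set 1) → L1-HIT  vc=[13]
5: 0xf (blk 3, set 1) → L1-HIT  vc=[13]
6: 0x25 (blk 9, set 1) → MISS  vc=[13, 3]
7: 0x36 (blk 13, set 1) → VC-HIT  vc=[9, 3]
8: 0xc (blk 3, set 1) → VC-HIT  vc=[9, 13]
9: 0x36 (blk 13, set 1) → VC-HIT  vc=[9, 3]
10: 0x37 (blk 13, set 1) → L1-HIT  vc=[9, 3]
11: 0x36 (blk 13, set 1) → L1-HIT  vc=[9, 3]
12: 0x36 (blk 13, set 1) → L1-HIT  vc=[9, 3]
13: 0xe (blk 3, set 1) → VC-HIT  vc=[9, 13]
14: 0xf (blk 3, set 1) → L1-HIT  vc=[9, 13]
15: 0x25 (blk 9, set 1) → VC-HIT  vc=[3, 13]

OUTCOME = L1-HIT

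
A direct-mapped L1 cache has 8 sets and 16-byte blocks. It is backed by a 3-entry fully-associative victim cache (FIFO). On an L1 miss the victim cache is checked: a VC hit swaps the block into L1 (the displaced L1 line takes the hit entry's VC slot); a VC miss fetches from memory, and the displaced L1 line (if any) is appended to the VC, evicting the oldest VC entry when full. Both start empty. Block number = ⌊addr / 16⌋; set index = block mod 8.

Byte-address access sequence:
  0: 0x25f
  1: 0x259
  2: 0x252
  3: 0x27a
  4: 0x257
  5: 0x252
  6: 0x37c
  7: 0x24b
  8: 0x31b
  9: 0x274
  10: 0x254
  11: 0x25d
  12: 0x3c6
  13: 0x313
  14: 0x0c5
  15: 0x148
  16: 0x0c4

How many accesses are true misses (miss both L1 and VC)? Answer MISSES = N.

MISSES = 8

  [0] addr=0x25f blk=37 s=5: MISS | VC []
  [1] addr=0x259 blk=37 s=5: L1-HIT | VC []
  [2] addr=0x252 blk=37 s=5: L1-HIT | VC []
  [3] addr=0x27a blk=39 s=7: MISS | VC []
  [4] addr=0x257 blk=37 s=5: L1-HIT | VC []
  [5] addr=0x252 blk=37 s=5: L1-HIT | VC []
  [6] addr=0x37c blk=55 s=7: MISS | VC [39]
  [7] addr=0x24b blk=36 s=4: MISS | VC [39]
  [8] addr=0x31b blk=49 s=1: MISS | VC [39]
  [9] addr=0x274 blk=39 s=7: VC-HIT | VC [55]
  [10] addr=0x254 blk=37 s=5: L1-HIT | VC [55]
  [11] addr=0x25d blk=37 s=5: L1-HIT | VC [55]
  [12] addr=0x3c6 blk=60 s=4: MISS | VC [55, 36]
  [13] addr=0x313 blk=49 s=1: L1-HIT | VC [55, 36]
  [14] addr=0xc5 blk=12 s=4: MISS | VC [55, 36, 60]
  [15] addr=0x148 blk=20 s=4: MISS | VC [36, 60, 12]
  [16] addr=0xc4 blk=12 s=4: VC-HIT | VC [36, 60, 20]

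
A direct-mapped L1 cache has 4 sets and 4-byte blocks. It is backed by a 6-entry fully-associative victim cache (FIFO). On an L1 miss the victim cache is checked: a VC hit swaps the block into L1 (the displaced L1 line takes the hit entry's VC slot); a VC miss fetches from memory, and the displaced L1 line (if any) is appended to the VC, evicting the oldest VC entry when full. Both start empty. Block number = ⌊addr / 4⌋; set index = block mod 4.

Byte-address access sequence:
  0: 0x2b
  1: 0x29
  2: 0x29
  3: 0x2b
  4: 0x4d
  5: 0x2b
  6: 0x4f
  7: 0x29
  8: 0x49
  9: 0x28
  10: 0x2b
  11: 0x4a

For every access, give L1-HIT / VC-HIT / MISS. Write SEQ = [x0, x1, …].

#0 0x2b→b10/s2 MISS; vc=[]
#1 0x29→b10/s2 L1-HIT; vc=[]
#2 0x29→b10/s2 L1-HIT; vc=[]
#3 0x2b→b10/s2 L1-HIT; vc=[]
#4 0x4d→b19/s3 MISS; vc=[]
#5 0x2b→b10/s2 L1-HIT; vc=[]
#6 0x4f→b19/s3 L1-HIT; vc=[]
#7 0x29→b10/s2 L1-HIT; vc=[]
#8 0x49→b18/s2 MISS; vc=[10]
#9 0x28→b10/s2 VC-HIT; vc=[18]
#10 0x2b→b10/s2 L1-HIT; vc=[18]
#11 0x4a→b18/s2 VC-HIT; vc=[10]

SEQ = [MISS, L1-HIT, L1-HIT, L1-HIT, MISS, L1-HIT, L1-HIT, L1-HIT, MISS, VC-HIT, L1-HIT, VC-HIT]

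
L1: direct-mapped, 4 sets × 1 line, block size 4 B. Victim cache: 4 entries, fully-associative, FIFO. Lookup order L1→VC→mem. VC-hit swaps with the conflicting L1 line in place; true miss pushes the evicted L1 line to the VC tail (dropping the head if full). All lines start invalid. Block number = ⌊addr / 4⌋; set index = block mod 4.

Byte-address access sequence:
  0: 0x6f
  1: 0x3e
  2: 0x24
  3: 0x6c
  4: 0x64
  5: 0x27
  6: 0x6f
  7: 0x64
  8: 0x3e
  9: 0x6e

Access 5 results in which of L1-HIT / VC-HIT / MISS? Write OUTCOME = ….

0: 0x6f (blk 27, set 3) → MISS  vc=[]
1: 0x3e (blk 15, set 3) → MISS  vc=[27]
2: 0x24 (blk 9, set 1) → MISS  vc=[27]
3: 0x6c (blk 27, set 3) → VC-HIT  vc=[15]
4: 0x64 (blk 25, set 1) → MISS  vc=[15, 9]
5: 0x27 (blk 9, set 1) → VC-HIT  vc=[15, 25]
6: 0x6f (blk 27, set 3) → L1-HIT  vc=[15, 25]
7: 0x64 (blk 25, set 1) → VC-HIT  vc=[15, 9]
8: 0x3e (blk 15, set 3) → VC-HIT  vc=[27, 9]
9: 0x6e (blk 27, set 3) → VC-HIT  vc=[15, 9]

OUTCOME = VC-HIT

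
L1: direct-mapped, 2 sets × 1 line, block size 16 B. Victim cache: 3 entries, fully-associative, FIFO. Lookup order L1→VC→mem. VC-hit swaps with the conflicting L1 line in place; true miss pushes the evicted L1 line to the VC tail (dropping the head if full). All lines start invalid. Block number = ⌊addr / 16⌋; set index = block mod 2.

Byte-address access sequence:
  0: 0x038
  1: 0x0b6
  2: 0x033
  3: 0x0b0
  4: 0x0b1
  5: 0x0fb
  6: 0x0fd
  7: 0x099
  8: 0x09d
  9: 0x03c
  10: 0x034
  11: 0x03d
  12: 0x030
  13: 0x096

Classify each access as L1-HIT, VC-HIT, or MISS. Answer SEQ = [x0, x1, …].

0: 0x38 (blk 3, set 1) → MISS  vc=[]
1: 0xb6 (blk 11, set 1) → MISS  vc=[3]
2: 0x33 (blk 3, set 1) → VC-HIT  vc=[11]
3: 0xb0 (blk 11, set 1) → VC-HIT  vc=[3]
4: 0xb1 (blk 11, set 1) → L1-HIT  vc=[3]
5: 0xfb (blk 15, set 1) → MISS  vc=[3, 11]
6: 0xfd (blk 15, set 1) → L1-HIT  vc=[3, 11]
7: 0x99 (blk 9, set 1) → MISS  vc=[3, 11, 15]
8: 0x9d (blk 9, set 1) → L1-HIT  vc=[3, 11, 15]
9: 0x3c (blk 3, set 1) → VC-HIT  vc=[9, 11, 15]
10: 0x34 (blk 3, set 1) → L1-HIT  vc=[9, 11, 15]
11: 0x3d (blk 3, set 1) → L1-HIT  vc=[9, 11, 15]
12: 0x30 (blk 3, set 1) → L1-HIT  vc=[9, 11, 15]
13: 0x96 (blk 9, set 1) → VC-HIT  vc=[3, 11, 15]

SEQ = [MISS, MISS, VC-HIT, VC-HIT, L1-HIT, MISS, L1-HIT, MISS, L1-HIT, VC-HIT, L1-HIT, L1-HIT, L1-HIT, VC-HIT]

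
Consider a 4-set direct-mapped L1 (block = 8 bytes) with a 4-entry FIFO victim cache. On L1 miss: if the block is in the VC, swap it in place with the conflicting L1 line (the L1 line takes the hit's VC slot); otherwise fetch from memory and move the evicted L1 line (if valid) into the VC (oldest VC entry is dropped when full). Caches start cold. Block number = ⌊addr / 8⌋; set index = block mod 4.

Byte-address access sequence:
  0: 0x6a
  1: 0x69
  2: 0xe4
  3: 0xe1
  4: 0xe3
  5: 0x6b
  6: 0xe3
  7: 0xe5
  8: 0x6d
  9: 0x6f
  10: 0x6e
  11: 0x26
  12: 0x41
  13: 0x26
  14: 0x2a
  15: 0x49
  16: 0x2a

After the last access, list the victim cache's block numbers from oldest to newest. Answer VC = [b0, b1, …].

VC = [28, 8, 13, 9]

  [0] addr=0x6a blk=13 s=1: MISS | VC []
  [1] addr=0x69 blk=13 s=1: L1-HIT | VC []
  [2] addr=0xe4 blk=28 s=0: MISS | VC []
  [3] addr=0xe1 blk=28 s=0: L1-HIT | VC []
  [4] addr=0xe3 blk=28 s=0: L1-HIT | VC []
  [5] addr=0x6b blk=13 s=1: L1-HIT | VC []
  [6] addr=0xe3 blk=28 s=0: L1-HIT | VC []
  [7] addr=0xe5 blk=28 s=0: L1-HIT | VC []
  [8] addr=0x6d blk=13 s=1: L1-HIT | VC []
  [9] addr=0x6f blk=13 s=1: L1-HIT | VC []
  [10] addr=0x6e blk=13 s=1: L1-HIT | VC []
  [11] addr=0x26 blk=4 s=0: MISS | VC [28]
  [12] addr=0x41 blk=8 s=0: MISS | VC [28, 4]
  [13] addr=0x26 blk=4 s=0: VC-HIT | VC [28, 8]
  [14] addr=0x2a blk=5 s=1: MISS | VC [28, 8, 13]
  [15] addr=0x49 blk=9 s=1: MISS | VC [28, 8, 13, 5]
  [16] addr=0x2a blk=5 s=1: VC-HIT | VC [28, 8, 13, 9]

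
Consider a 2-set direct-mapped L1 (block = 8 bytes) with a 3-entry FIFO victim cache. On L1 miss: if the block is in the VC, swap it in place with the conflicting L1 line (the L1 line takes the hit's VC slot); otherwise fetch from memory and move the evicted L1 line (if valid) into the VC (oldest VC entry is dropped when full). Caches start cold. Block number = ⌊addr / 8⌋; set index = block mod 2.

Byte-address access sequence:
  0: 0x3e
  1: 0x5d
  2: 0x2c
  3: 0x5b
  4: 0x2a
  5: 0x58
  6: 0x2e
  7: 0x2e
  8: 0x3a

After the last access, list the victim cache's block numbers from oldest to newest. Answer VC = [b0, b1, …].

VC = [5, 11]

0: 0x3e (blk 7, set 1) → MISS  vc=[]
1: 0x5d (blk 11, set 1) → MISS  vc=[7]
2: 0x2c (blk 5, set 1) → MISS  vc=[7, 11]
3: 0x5b (blk 11, set 1) → VC-HIT  vc=[7, 5]
4: 0x2a (blk 5, set 1) → VC-HIT  vc=[7, 11]
5: 0x58 (blk 11, set 1) → VC-HIT  vc=[7, 5]
6: 0x2e (blk 5, set 1) → VC-HIT  vc=[7, 11]
7: 0x2e (blk 5, set 1) → L1-HIT  vc=[7, 11]
8: 0x3a (blk 7, set 1) → VC-HIT  vc=[5, 11]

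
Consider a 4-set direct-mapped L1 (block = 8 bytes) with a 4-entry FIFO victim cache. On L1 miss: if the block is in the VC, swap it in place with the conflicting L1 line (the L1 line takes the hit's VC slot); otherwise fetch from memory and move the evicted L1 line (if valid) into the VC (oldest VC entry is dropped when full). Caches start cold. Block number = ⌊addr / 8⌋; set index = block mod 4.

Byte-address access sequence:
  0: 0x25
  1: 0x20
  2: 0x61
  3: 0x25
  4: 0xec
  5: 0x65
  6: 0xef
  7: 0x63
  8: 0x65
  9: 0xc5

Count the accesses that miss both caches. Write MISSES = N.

#0 0x25→b4/s0 MISS; vc=[]
#1 0x20→b4/s0 L1-HIT; vc=[]
#2 0x61→b12/s0 MISS; vc=[4]
#3 0x25→b4/s0 VC-HIT; vc=[12]
#4 0xec→b29/s1 MISS; vc=[12]
#5 0x65→b12/s0 VC-HIT; vc=[4]
#6 0xef→b29/s1 L1-HIT; vc=[4]
#7 0x63→b12/s0 L1-HIT; vc=[4]
#8 0x65→b12/s0 L1-HIT; vc=[4]
#9 0xc5→b24/s0 MISS; vc=[4,12]

MISSES = 4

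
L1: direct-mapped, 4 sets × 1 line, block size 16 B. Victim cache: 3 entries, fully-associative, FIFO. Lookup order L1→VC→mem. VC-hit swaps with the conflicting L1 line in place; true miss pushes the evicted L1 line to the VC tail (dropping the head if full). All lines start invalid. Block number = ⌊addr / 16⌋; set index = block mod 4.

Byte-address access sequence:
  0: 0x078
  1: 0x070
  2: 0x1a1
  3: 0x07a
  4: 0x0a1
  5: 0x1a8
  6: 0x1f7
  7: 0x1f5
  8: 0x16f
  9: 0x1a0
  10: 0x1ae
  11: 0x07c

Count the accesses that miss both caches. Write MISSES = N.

0: 0x78 (blk 7, set 3) → MISS  vc=[]
1: 0x70 (blk 7, set 3) → L1-HIT  vc=[]
2: 0x1a1 (blk 26, set 2) → MISS  vc=[]
3: 0x7a (blk 7, set 3) → L1-HIT  vc=[]
4: 0xa1 (blk 10, set 2) → MISS  vc=[26]
5: 0x1a8 (blk 26, set 2) → VC-HIT  vc=[10]
6: 0x1f7 (blk 31, set 3) → MISS  vc=[10, 7]
7: 0x1f5 (blk 31, set 3) → L1-HIT  vc=[10, 7]
8: 0x16f (blk 22, set 2) → MISS  vc=[10, 7, 26]
9: 0x1a0 (blk 26, set 2) → VC-HIT  vc=[10, 7, 22]
10: 0x1ae (blk 26, set 2) → L1-HIT  vc=[10, 7, 22]
11: 0x7c (blk 7, set 3) → VC-HIT  vc=[10, 31, 22]

MISSES = 5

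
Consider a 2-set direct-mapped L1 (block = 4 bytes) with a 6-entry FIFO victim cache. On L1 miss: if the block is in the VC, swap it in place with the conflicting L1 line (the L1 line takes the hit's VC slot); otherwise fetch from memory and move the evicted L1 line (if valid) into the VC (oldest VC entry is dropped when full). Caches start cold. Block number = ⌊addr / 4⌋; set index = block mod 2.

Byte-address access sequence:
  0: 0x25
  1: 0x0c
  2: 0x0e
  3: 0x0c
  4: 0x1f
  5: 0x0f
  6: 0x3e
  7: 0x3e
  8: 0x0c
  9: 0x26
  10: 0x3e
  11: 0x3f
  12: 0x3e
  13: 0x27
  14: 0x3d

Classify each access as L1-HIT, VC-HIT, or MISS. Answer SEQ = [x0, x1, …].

SEQ = [MISS, MISS, L1-HIT, L1-HIT, MISS, VC-HIT, MISS, L1-HIT, VC-HIT, VC-HIT, VC-HIT, L1-HIT, L1-HIT, VC-HIT, VC-HIT]

  [0] addr=0x25 blk=9 s=1: MISS | VC []
  [1] addr=0xc blk=3 s=1: MISS | VC [9]
  [2] addr=0xe blk=3 s=1: L1-HIT | VC [9]
  [3] addr=0xc blk=3 s=1: L1-HIT | VC [9]
  [4] addr=0x1f blk=7 s=1: MISS | VC [9, 3]
  [5] addr=0xf blk=3 s=1: VC-HIT | VC [9, 7]
  [6] addr=0x3e blk=15 s=1: MISS | VC [9, 7, 3]
  [7] addr=0x3e blk=15 s=1: L1-HIT | VC [9, 7, 3]
  [8] addr=0xc blk=3 s=1: VC-HIT | VC [9, 7, 15]
  [9] addr=0x26 blk=9 s=1: VC-HIT | VC [3, 7, 15]
  [10] addr=0x3e blk=15 s=1: VC-HIT | VC [3, 7, 9]
  [11] addr=0x3f blk=15 s=1: L1-HIT | VC [3, 7, 9]
  [12] addr=0x3e blk=15 s=1: L1-HIT | VC [3, 7, 9]
  [13] addr=0x27 blk=9 s=1: VC-HIT | VC [3, 7, 15]
  [14] addr=0x3d blk=15 s=1: VC-HIT | VC [3, 7, 9]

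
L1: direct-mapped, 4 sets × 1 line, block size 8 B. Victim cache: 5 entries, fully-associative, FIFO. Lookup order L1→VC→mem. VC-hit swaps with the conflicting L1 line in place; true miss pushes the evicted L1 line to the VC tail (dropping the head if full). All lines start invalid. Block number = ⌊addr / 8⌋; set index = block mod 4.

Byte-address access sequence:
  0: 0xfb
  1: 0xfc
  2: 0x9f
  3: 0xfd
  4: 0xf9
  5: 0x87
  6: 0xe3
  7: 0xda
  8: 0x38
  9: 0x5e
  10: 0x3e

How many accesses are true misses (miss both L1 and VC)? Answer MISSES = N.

MISSES = 7

0: 0xfb (blk 31, set 3) → MISS  vc=[]
1: 0xfc (blk 31, set 3) → L1-HIT  vc=[]
2: 0x9f (blk 19, set 3) → MISS  vc=[31]
3: 0xfd (blk 31, set 3) → VC-HIT  vc=[19]
4: 0xf9 (blk 31, set 3) → L1-HIT  vc=[19]
5: 0x87 (blk 16, set 0) → MISS  vc=[19]
6: 0xe3 (blk 28, set 0) → MISS  vc=[19, 16]
7: 0xda (blk 27, set 3) → MISS  vc=[19, 16, 31]
8: 0x38 (blk 7, set 3) → MISS  vc=[19, 16, 31, 27]
9: 0x5e (blk 11, set 3) → MISS  vc=[19, 16, 31, 27, 7]
10: 0x3e (blk 7, set 3) → VC-HIT  vc=[19, 16, 31, 27, 11]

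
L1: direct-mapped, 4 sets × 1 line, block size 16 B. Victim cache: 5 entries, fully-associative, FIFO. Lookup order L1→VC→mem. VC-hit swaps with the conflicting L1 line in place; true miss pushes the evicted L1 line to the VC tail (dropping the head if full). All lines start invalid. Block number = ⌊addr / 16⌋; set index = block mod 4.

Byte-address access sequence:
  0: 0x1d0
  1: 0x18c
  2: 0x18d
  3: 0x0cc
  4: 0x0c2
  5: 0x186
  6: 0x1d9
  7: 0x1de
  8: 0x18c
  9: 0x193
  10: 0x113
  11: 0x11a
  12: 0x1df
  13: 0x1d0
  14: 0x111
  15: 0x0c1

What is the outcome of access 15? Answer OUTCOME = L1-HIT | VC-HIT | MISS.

0: 0x1d0 (blk 29, set 1) → MISS  vc=[]
1: 0x18c (blk 24, set 0) → MISS  vc=[]
2: 0x18d (blk 24, set 0) → L1-HIT  vc=[]
3: 0xcc (blk 12, set 0) → MISS  vc=[24]
4: 0xc2 (blk 12, set 0) → L1-HIT  vc=[24]
5: 0x186 (blk 24, set 0) → VC-HIT  vc=[12]
6: 0x1d9 (blk 29, set 1) → L1-HIT  vc=[12]
7: 0x1de (blk 29, set 1) → L1-HIT  vc=[12]
8: 0x18c (blk 24, set 0) → L1-HIT  vc=[12]
9: 0x193 (blk 25, set 1) → MISS  vc=[12, 29]
10: 0x113 (blk 17, set 1) → MISS  vc=[12, 29, 25]
11: 0x11a (blk 17, set 1) → L1-HIT  vc=[12, 29, 25]
12: 0x1df (blk 29, set 1) → VC-HIT  vc=[12, 17, 25]
13: 0x1d0 (blk 29, set 1) → L1-HIT  vc=[12, 17, 25]
14: 0x111 (blk 17, set 1) → VC-HIT  vc=[12, 29, 25]
15: 0xc1 (blk 12, set 0) → VC-HIT  vc=[24, 29, 25]

OUTCOME = VC-HIT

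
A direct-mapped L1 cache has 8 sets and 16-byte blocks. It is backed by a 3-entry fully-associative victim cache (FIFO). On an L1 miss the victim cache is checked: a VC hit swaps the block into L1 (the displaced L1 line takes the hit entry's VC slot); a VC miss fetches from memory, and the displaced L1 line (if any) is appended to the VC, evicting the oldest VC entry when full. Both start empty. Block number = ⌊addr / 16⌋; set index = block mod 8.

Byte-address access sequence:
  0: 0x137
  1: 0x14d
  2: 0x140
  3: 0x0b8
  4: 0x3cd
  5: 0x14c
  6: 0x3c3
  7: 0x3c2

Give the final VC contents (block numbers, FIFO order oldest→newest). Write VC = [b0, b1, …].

VC = [19, 20]

  [0] addr=0x137 blk=19 s=3: MISS | VC []
  [1] addr=0x14d blk=20 s=4: MISS | VC []
  [2] addr=0x140 blk=20 s=4: L1-HIT | VC []
  [3] addr=0xb8 blk=11 s=3: MISS | VC [19]
  [4] addr=0x3cd blk=60 s=4: MISS | VC [19, 20]
  [5] addr=0x14c blk=20 s=4: VC-HIT | VC [19, 60]
  [6] addr=0x3c3 blk=60 s=4: VC-HIT | VC [19, 20]
  [7] addr=0x3c2 blk=60 s=4: L1-HIT | VC [19, 20]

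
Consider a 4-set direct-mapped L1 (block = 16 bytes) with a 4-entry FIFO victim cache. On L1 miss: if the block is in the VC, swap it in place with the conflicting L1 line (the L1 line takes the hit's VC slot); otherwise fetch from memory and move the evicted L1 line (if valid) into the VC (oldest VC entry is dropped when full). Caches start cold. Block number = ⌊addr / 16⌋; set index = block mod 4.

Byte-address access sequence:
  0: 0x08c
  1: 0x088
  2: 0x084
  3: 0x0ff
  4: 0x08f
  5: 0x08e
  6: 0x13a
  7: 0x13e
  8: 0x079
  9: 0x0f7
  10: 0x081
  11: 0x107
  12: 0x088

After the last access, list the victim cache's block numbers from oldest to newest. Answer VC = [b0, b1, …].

VC = [7, 19, 16]

#0 0x8c→b8/s0 MISS; vc=[]
#1 0x88→b8/s0 L1-HIT; vc=[]
#2 0x84→b8/s0 L1-HIT; vc=[]
#3 0xff→b15/s3 MISS; vc=[]
#4 0x8f→b8/s0 L1-HIT; vc=[]
#5 0x8e→b8/s0 L1-HIT; vc=[]
#6 0x13a→b19/s3 MISS; vc=[15]
#7 0x13e→b19/s3 L1-HIT; vc=[15]
#8 0x79→b7/s3 MISS; vc=[15,19]
#9 0xf7→b15/s3 VC-HIT; vc=[7,19]
#10 0x81→b8/s0 L1-HIT; vc=[7,19]
#11 0x107→b16/s0 MISS; vc=[7,19,8]
#12 0x88→b8/s0 VC-HIT; vc=[7,19,16]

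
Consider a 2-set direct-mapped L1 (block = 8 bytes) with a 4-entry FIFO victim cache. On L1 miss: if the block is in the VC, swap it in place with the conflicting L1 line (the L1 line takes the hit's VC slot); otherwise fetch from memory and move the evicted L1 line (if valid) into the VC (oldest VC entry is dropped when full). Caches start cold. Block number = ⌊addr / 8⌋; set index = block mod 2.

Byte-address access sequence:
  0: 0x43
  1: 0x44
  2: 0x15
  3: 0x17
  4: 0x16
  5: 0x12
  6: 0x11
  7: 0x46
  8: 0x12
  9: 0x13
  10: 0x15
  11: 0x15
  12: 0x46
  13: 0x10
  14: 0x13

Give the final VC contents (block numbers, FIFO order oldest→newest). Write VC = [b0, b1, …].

VC = [8]

#0 0x43→b8/s0 MISS; vc=[]
#1 0x44→b8/s0 L1-HIT; vc=[]
#2 0x15→b2/s0 MISS; vc=[8]
#3 0x17→b2/s0 L1-HIT; vc=[8]
#4 0x16→b2/s0 L1-HIT; vc=[8]
#5 0x12→b2/s0 L1-HIT; vc=[8]
#6 0x11→b2/s0 L1-HIT; vc=[8]
#7 0x46→b8/s0 VC-HIT; vc=[2]
#8 0x12→b2/s0 VC-HIT; vc=[8]
#9 0x13→b2/s0 L1-HIT; vc=[8]
#10 0x15→b2/s0 L1-HIT; vc=[8]
#11 0x15→b2/s0 L1-HIT; vc=[8]
#12 0x46→b8/s0 VC-HIT; vc=[2]
#13 0x10→b2/s0 VC-HIT; vc=[8]
#14 0x13→b2/s0 L1-HIT; vc=[8]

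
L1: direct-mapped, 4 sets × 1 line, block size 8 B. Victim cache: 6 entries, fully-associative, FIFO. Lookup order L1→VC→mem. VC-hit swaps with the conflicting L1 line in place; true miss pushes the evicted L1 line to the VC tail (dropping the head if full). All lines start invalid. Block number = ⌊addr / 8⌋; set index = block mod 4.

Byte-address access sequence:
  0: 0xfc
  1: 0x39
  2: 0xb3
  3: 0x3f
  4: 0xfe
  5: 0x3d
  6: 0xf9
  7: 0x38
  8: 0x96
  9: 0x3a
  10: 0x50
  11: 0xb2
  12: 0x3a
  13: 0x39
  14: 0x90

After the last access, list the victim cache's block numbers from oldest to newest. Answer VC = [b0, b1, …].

0: 0xfc (blk 31, set 3) → MISS  vc=[]
1: 0x39 (blk 7, set 3) → MISS  vc=[31]
2: 0xb3 (blk 22, set 2) → MISS  vc=[31]
3: 0x3f (blk 7, set 3) → L1-HIT  vc=[31]
4: 0xfe (blk 31, set 3) → VC-HIT  vc=[7]
5: 0x3d (blk 7, set 3) → VC-HIT  vc=[31]
6: 0xf9 (blk 31, set 3) → VC-HIT  vc=[7]
7: 0x38 (blk 7, set 3) → VC-HIT  vc=[31]
8: 0x96 (blk 18, set 2) → MISS  vc=[31, 22]
9: 0x3a (blk 7, set 3) → L1-HIT  vc=[31, 22]
10: 0x50 (blk 10, set 2) → MISS  vc=[31, 22, 18]
11: 0xb2 (blk 22, set 2) → VC-HIT  vc=[31, 10, 18]
12: 0x3a (blk 7, set 3) → L1-HIT  vc=[31, 10, 18]
13: 0x39 (blk 7, set 3) → L1-HIT  vc=[31, 10, 18]
14: 0x90 (blk 18, set 2) → VC-HIT  vc=[31, 10, 22]

VC = [31, 10, 22]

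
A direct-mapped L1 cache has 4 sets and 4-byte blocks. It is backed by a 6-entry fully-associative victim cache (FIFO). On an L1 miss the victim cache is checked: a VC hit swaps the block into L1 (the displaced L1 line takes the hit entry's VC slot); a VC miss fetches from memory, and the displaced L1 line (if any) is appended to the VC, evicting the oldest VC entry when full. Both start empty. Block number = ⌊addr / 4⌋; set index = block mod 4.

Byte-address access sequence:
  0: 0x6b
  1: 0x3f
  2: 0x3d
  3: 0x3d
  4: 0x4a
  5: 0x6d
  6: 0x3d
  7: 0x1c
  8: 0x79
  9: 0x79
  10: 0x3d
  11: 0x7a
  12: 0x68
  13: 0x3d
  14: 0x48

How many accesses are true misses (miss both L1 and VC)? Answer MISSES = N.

MISSES = 6

#0 0x6b→b26/s2 MISS; vc=[]
#1 0x3f→b15/s3 MISS; vc=[]
#2 0x3d→b15/s3 L1-HIT; vc=[]
#3 0x3d→b15/s3 L1-HIT; vc=[]
#4 0x4a→b18/s2 MISS; vc=[26]
#5 0x6d→b27/s3 MISS; vc=[26,15]
#6 0x3d→b15/s3 VC-HIT; vc=[26,27]
#7 0x1c→b7/s3 MISS; vc=[26,27,15]
#8 0x79→b30/s2 MISS; vc=[26,27,15,18]
#9 0x79→b30/s2 L1-HIT; vc=[26,27,15,18]
#10 0x3d→b15/s3 VC-HIT; vc=[26,27,7,18]
#11 0x7a→b30/s2 L1-HIT; vc=[26,27,7,18]
#12 0x68→b26/s2 VC-HIT; vc=[30,27,7,18]
#13 0x3d→b15/s3 L1-HIT; vc=[30,27,7,18]
#14 0x48→b18/s2 VC-HIT; vc=[30,27,7,26]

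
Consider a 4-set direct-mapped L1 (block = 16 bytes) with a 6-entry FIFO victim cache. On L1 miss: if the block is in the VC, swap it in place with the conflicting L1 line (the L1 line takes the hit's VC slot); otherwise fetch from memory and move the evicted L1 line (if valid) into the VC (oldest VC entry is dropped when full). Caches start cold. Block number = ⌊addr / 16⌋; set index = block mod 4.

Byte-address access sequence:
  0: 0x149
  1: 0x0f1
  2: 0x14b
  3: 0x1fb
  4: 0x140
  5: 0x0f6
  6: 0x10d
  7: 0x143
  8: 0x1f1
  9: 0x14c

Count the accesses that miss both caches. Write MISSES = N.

MISSES = 4

#0 0x149→b20/s0 MISS; vc=[]
#1 0xf1→b15/s3 MISS; vc=[]
#2 0x14b→b20/s0 L1-HIT; vc=[]
#3 0x1fb→b31/s3 MISS; vc=[15]
#4 0x140→b20/s0 L1-HIT; vc=[15]
#5 0xf6→b15/s3 VC-HIT; vc=[31]
#6 0x10d→b16/s0 MISS; vc=[31,20]
#7 0x143→b20/s0 VC-HIT; vc=[31,16]
#8 0x1f1→b31/s3 VC-HIT; vc=[15,16]
#9 0x14c→b20/s0 L1-HIT; vc=[15,16]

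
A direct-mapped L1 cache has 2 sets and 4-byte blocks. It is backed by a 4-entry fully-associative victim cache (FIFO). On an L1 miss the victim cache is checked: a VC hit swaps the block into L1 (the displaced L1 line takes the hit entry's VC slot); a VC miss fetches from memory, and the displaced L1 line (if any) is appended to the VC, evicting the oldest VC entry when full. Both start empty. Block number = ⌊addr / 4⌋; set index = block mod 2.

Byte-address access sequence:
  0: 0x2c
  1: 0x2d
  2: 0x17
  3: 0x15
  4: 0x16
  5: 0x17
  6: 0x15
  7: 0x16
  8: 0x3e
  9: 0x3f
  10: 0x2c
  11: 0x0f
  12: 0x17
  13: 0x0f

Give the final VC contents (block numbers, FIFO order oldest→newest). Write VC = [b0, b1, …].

  [0] addr=0x2c blk=11 s=1: MISS | VC []
  [1] addr=0x2d blk=11 s=1: L1-HIT | VC []
  [2] addr=0x17 blk=5 s=1: MISS | VC [11]
  [3] addr=0x15 blk=5 s=1: L1-HIT | VC [11]
  [4] addr=0x16 blk=5 s=1: L1-HIT | VC [11]
  [5] addr=0x17 blk=5 s=1: L1-HIT | VC [11]
  [6] addr=0x15 blk=5 s=1: L1-HIT | VC [11]
  [7] addr=0x16 blk=5 s=1: L1-HIT | VC [11]
  [8] addr=0x3e blk=15 s=1: MISS | VC [11, 5]
  [9] addr=0x3f blk=15 s=1: L1-HIT | VC [11, 5]
  [10] addr=0x2c blk=11 s=1: VC-HIT | VC [15, 5]
  [11] addr=0xf blk=3 s=1: MISS | VC [15, 5, 11]
  [12] addr=0x17 blk=5 s=1: VC-HIT | VC [15, 3, 11]
  [13] addr=0xf blk=3 s=1: VC-HIT | VC [15, 5, 11]

VC = [15, 5, 11]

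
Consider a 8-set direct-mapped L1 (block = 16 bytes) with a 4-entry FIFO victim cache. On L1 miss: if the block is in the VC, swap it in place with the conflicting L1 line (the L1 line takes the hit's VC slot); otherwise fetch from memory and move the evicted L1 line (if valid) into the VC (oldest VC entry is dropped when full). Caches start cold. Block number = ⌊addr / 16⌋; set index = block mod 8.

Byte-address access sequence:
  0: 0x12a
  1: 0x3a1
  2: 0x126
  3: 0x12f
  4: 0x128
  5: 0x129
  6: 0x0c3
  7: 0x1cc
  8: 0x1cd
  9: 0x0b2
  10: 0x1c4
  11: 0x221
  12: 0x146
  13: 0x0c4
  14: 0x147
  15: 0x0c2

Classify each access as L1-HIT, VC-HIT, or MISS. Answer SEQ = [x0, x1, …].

SEQ = [MISS, MISS, VC-HIT, L1-HIT, L1-HIT, L1-HIT, MISS, MISS, L1-HIT, MISS, L1-HIT, MISS, MISS, VC-HIT, VC-HIT, VC-HIT]

  [0] addr=0x12a blk=18 s=2: MISS | VC []
  [1] addr=0x3a1 blk=58 s=2: MISS | VC [18]
  [2] addr=0x126 blk=18 s=2: VC-HIT | VC [58]
  [3] addr=0x12f blk=18 s=2: L1-HIT | VC [58]
  [4] addr=0x128 blk=18 s=2: L1-HIT | VC [58]
  [5] addr=0x129 blk=18 s=2: L1-HIT | VC [58]
  [6] addr=0xc3 blk=12 s=4: MISS | VC [58]
  [7] addr=0x1cc blk=28 s=4: MISS | VC [58, 12]
  [8] addr=0x1cd blk=28 s=4: L1-HIT | VC [58, 12]
  [9] addr=0xb2 blk=11 s=3: MISS | VC [58, 12]
  [10] addr=0x1c4 blk=28 s=4: L1-HIT | VC [58, 12]
  [11] addr=0x221 blk=34 s=2: MISS | VC [58, 12, 18]
  [12] addr=0x146 blk=20 s=4: MISS | VC [58, 12, 18, 28]
  [13] addr=0xc4 blk=12 s=4: VC-HIT | VC [58, 20, 18, 28]
  [14] addr=0x147 blk=20 s=4: VC-HIT | VC [58, 12, 18, 28]
  [15] addr=0xc2 blk=12 s=4: VC-HIT | VC [58, 20, 18, 28]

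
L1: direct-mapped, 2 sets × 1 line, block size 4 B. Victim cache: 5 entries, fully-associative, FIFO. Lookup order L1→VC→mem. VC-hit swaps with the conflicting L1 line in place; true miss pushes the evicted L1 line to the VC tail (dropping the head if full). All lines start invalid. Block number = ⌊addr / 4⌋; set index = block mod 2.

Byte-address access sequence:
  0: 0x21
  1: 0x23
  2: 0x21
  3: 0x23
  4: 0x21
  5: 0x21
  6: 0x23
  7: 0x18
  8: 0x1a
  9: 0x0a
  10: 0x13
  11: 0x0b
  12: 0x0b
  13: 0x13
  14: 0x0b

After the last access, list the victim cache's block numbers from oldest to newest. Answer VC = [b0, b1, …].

VC = [8, 6, 4]

0: 0x21 (blk 8, set 0) → MISS  vc=[]
1: 0x23 (blk 8, set 0) → L1-HIT  vc=[]
2: 0x21 (blk 8, set 0) → L1-HIT  vc=[]
3: 0x23 (blk 8, set 0) → L1-HIT  vc=[]
4: 0x21 (blk 8, set 0) → L1-HIT  vc=[]
5: 0x21 (blk 8, set 0) → L1-HIT  vc=[]
6: 0x23 (blk 8, set 0) → L1-HIT  vc=[]
7: 0x18 (blk 6, set 0) → MISS  vc=[8]
8: 0x1a (blk 6, set 0) → L1-HIT  vc=[8]
9: 0xa (blk 2, set 0) → MISS  vc=[8, 6]
10: 0x13 (blk 4, set 0) → MISS  vc=[8, 6, 2]
11: 0xb (blk 2, set 0) → VC-HIT  vc=[8, 6, 4]
12: 0xb (blk 2, set 0) → L1-HIT  vc=[8, 6, 4]
13: 0x13 (blk 4, set 0) → VC-HIT  vc=[8, 6, 2]
14: 0xb (blk 2, set 0) → VC-HIT  vc=[8, 6, 4]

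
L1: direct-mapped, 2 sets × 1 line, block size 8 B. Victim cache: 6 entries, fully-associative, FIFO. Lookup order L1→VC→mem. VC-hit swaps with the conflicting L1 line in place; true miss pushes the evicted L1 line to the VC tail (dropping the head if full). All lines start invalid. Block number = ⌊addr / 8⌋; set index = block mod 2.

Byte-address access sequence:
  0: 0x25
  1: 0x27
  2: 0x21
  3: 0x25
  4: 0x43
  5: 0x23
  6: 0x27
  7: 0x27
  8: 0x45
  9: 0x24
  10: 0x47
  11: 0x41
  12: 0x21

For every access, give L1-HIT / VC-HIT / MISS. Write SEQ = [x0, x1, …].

#0 0x25→b4/s0 MISS; vc=[]
#1 0x27→b4/s0 L1-HIT; vc=[]
#2 0x21→b4/s0 L1-HIT; vc=[]
#3 0x25→b4/s0 L1-HIT; vc=[]
#4 0x43→b8/s0 MISS; vc=[4]
#5 0x23→b4/s0 VC-HIT; vc=[8]
#6 0x27→b4/s0 L1-HIT; vc=[8]
#7 0x27→b4/s0 L1-HIT; vc=[8]
#8 0x45→b8/s0 VC-HIT; vc=[4]
#9 0x24→b4/s0 VC-HIT; vc=[8]
#10 0x47→b8/s0 VC-HIT; vc=[4]
#11 0x41→b8/s0 L1-HIT; vc=[4]
#12 0x21→b4/s0 VC-HIT; vc=[8]

SEQ = [MISS, L1-HIT, L1-HIT, L1-HIT, MISS, VC-HIT, L1-HIT, L1-HIT, VC-HIT, VC-HIT, VC-HIT, L1-HIT, VC-HIT]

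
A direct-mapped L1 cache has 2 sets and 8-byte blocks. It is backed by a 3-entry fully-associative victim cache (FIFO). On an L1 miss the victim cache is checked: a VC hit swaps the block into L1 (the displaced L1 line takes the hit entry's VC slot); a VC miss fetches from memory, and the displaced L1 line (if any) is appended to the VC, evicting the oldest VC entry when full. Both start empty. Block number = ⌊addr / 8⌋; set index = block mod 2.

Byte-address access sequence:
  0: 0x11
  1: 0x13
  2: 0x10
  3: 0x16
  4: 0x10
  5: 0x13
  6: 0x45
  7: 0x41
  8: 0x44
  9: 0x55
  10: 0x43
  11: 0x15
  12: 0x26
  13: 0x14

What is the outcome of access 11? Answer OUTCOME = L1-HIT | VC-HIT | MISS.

  [0] addr=0x11 blk=2 s=0: MISS | VC []
  [1] addr=0x13 blk=2 s=0: L1-HIT | VC []
  [2] addr=0x10 blk=2 s=0: L1-HIT | VC []
  [3] addr=0x16 blk=2 s=0: L1-HIT | VC []
  [4] addr=0x10 blk=2 s=0: L1-HIT | VC []
  [5] addr=0x13 blk=2 s=0: L1-HIT | VC []
  [6] addr=0x45 blk=8 s=0: MISS | VC [2]
  [7] addr=0x41 blk=8 s=0: L1-HIT | VC [2]
  [8] addr=0x44 blk=8 s=0: L1-HIT | VC [2]
  [9] addr=0x55 blk=10 s=0: MISS | VC [2, 8]
  [10] addr=0x43 blk=8 s=0: VC-HIT | VC [2, 10]
  [11] addr=0x15 blk=2 s=0: VC-HIT | VC [8, 10]
  [12] addr=0x26 blk=4 s=0: MISS | VC [8, 10, 2]
  [13] addr=0x14 blk=2 s=0: VC-HIT | VC [8, 10, 4]

OUTCOME = VC-HIT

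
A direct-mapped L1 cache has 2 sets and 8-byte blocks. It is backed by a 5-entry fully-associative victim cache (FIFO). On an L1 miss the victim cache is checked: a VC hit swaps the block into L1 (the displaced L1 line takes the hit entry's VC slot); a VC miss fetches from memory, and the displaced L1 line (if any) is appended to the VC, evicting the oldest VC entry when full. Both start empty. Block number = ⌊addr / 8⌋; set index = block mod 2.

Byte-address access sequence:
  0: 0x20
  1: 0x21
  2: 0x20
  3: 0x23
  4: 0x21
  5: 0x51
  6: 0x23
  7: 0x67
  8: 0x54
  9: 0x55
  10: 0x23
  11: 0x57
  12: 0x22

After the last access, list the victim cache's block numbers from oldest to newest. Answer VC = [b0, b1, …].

#0 0x20→b4/s0 MISS; vc=[]
#1 0x21→b4/s0 L1-HIT; vc=[]
#2 0x20→b4/s0 L1-HIT; vc=[]
#3 0x23→b4/s0 L1-HIT; vc=[]
#4 0x21→b4/s0 L1-HIT; vc=[]
#5 0x51→b10/s0 MISS; vc=[4]
#6 0x23→b4/s0 VC-HIT; vc=[10]
#7 0x67→b12/s0 MISS; vc=[10,4]
#8 0x54→b10/s0 VC-HIT; vc=[12,4]
#9 0x55→b10/s0 L1-HIT; vc=[12,4]
#10 0x23→b4/s0 VC-HIT; vc=[12,10]
#11 0x57→b10/s0 VC-HIT; vc=[12,4]
#12 0x22→b4/s0 VC-HIT; vc=[12,10]

VC = [12, 10]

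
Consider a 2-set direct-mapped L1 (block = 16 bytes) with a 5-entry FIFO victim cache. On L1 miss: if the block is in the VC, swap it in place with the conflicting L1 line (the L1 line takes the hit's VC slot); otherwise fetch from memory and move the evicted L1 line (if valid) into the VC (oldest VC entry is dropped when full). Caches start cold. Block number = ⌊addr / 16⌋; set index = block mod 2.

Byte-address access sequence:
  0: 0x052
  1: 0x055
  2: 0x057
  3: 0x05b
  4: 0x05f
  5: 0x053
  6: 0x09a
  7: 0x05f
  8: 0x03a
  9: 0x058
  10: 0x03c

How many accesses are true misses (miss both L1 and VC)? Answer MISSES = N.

MISSES = 3

#0 0x52→b5/s1 MISS; vc=[]
#1 0x55→b5/s1 L1-HIT; vc=[]
#2 0x57→b5/s1 L1-HIT; vc=[]
#3 0x5b→b5/s1 L1-HIT; vc=[]
#4 0x5f→b5/s1 L1-HIT; vc=[]
#5 0x53→b5/s1 L1-HIT; vc=[]
#6 0x9a→b9/s1 MISS; vc=[5]
#7 0x5f→b5/s1 VC-HIT; vc=[9]
#8 0x3a→b3/s1 MISS; vc=[9,5]
#9 0x58→b5/s1 VC-HIT; vc=[9,3]
#10 0x3c→b3/s1 VC-HIT; vc=[9,5]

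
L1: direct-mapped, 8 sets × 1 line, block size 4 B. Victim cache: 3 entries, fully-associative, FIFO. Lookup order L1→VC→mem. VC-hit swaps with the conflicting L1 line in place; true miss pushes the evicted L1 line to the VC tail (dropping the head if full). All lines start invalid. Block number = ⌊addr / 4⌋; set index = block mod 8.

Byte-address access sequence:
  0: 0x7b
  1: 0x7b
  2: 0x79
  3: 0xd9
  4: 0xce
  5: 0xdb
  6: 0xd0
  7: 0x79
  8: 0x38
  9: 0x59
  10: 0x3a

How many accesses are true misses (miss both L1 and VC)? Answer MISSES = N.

  [0] addr=0x7b blk=30 s=6: MISS | VC []
  [1] addr=0x7b blk=30 s=6: L1-HIT | VC []
  [2] addr=0x79 blk=30 s=6: L1-HIT | VC []
  [3] addr=0xd9 blk=54 s=6: MISS | VC [30]
  [4] addr=0xce blk=51 s=3: MISS | VC [30]
  [5] addr=0xdb blk=54 s=6: L1-HIT | VC [30]
  [6] addr=0xd0 blk=52 s=4: MISS | VC [30]
  [7] addr=0x79 blk=30 s=6: VC-HIT | VC [54]
  [8] addr=0x38 blk=14 s=6: MISS | VC [54, 30]
  [9] addr=0x59 blk=22 s=6: MISS | VC [54, 30, 14]
  [10] addr=0x3a blk=14 s=6: VC-HIT | VC [54, 30, 22]

MISSES = 6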